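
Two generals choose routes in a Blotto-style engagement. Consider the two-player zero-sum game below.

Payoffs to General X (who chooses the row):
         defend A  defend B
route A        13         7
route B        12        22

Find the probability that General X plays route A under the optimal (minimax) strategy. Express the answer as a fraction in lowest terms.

Row minima are 7 and 12, so General X's maximin is 12; column maxima are 13 and 22, so General Y's minimax is 13. These differ, so the equilibrium is in mixed strategies.
Let General X play route A with probability p. General Y is indifferent when 13p + 12(1−p) = 7p + 22(1−p), giving p = 5/8.

5/8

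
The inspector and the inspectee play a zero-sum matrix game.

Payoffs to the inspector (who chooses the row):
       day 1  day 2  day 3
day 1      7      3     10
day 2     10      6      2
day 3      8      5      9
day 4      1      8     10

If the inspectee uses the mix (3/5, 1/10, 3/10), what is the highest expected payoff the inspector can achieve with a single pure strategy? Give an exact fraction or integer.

8

day 1: (7)·(3/5) + (3)·(1/10) + (10)·(3/10) = 15/2.
day 2: (10)·(3/5) + (6)·(1/10) + (2)·(3/10) = 36/5.
day 3: (8)·(3/5) + (5)·(1/10) + (9)·(3/10) = 8.
day 4: (1)·(3/5) + (8)·(1/10) + (10)·(3/10) = 22/5.
The best pure response is day 3 with expected payoff 8.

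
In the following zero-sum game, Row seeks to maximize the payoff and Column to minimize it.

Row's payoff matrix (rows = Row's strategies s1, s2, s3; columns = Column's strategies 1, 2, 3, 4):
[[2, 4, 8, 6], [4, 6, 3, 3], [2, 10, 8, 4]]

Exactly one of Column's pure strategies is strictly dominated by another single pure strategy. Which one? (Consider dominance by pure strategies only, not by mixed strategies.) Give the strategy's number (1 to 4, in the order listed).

Column prefers columns that give Row less. Compare 2 with 1: 2 < 4, 4 < 6, 2 < 10.
So 1 strictly dominates 2 for Column; 2 is strictly dominated.

2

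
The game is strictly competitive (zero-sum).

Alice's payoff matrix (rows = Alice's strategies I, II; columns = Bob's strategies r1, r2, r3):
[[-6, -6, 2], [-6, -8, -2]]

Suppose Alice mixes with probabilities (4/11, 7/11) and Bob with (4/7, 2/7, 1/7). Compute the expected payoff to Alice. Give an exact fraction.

-430/77

Against (4/7, 2/7, 1/7), each row's expected payoff is I: -34/7; II: -6.
Taking the (4/11, 7/11)-weighted average: (4/11)·(-34/7) + (7/11)·(-6) = -430/77.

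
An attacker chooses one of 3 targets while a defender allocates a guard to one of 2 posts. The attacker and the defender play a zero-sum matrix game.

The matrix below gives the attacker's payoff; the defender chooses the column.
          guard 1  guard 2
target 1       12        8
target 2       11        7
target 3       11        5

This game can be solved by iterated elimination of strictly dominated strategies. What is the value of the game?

8

Row target 2 is strictly dominated by row target 1 (12>11, 8>7); eliminate target 2.
Row target 3 is strictly dominated by row target 1 (12>11, 8>5); eliminate target 3.
Column guard 1 is strictly dominated by guard 2 for the defender (8<12); eliminate guard 1.
Only (target 1, guard 2) remains, with payoff 8.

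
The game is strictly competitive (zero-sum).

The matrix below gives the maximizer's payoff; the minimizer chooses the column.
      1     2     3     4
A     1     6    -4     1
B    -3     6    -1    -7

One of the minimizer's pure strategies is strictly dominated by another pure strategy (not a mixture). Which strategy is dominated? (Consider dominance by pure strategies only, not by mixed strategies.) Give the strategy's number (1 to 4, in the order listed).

The minimizer prefers columns that give the maximizer less. Compare 2 with 1: 1 < 6, -3 < 6.
So 1 strictly dominates 2 for the minimizer; 2 is strictly dominated.

2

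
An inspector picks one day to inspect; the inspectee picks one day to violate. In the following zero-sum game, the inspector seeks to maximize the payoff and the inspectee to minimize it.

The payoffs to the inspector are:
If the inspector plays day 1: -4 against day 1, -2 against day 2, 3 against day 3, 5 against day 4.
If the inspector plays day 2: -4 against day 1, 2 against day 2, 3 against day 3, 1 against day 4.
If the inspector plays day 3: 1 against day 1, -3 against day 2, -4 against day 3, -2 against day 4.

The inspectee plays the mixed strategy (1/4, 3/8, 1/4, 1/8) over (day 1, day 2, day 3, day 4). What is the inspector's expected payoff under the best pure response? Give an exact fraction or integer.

day 1: (-4)·(1/4) + (-2)·(3/8) + (3)·(1/4) + (5)·(1/8) = -3/8.
day 2: (-4)·(1/4) + (2)·(3/8) + (3)·(1/4) + (1)·(1/8) = 5/8.
day 3: (1)·(1/4) + (-3)·(3/8) + (-4)·(1/4) + (-2)·(1/8) = -17/8.
The best pure response is day 2 with expected payoff 5/8.

5/8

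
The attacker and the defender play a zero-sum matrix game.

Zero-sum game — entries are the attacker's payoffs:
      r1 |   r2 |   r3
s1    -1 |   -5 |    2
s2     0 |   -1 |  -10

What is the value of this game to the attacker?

Column r1 is strictly dominated by r2 for the defender (it gives the attacker more in every row).
The remaining 2×2 game on (s1, s2) × (r2, r3) has no saddle point. Let the attacker play s1 with probability p; indifference gives −5p − (1−p) = 2p − 10(1−p), so p = 9/16.
Similarly the defender's optimal q on r2 is 3/4, and the value is -5·(3/4) + (2)·(1/4) = -13/4.

-13/4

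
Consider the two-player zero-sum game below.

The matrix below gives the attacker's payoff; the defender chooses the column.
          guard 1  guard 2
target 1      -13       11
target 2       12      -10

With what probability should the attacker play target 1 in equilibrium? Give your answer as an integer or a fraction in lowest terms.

11/23

Row minima are -13 and -10, so the attacker's maximin is -10; column maxima are 12 and 11, so the defender's minimax is 11. These differ, so the equilibrium is in mixed strategies.
Let the attacker play target 1 with probability p. The defender is indifferent when −13p + 12(1−p) = 11p − 10(1−p), giving p = 11/23.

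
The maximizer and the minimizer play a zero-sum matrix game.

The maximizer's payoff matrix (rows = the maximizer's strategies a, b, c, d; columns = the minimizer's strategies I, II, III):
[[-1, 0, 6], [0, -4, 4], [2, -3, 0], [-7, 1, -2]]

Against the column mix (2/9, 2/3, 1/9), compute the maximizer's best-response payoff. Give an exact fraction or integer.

4/9

a: (-1)·(2/9) + (0)·(2/3) + (6)·(1/9) = 4/9.
b: (0)·(2/9) + (-4)·(2/3) + (4)·(1/9) = -20/9.
c: (2)·(2/9) + (-3)·(2/3) + (0)·(1/9) = -14/9.
d: (-7)·(2/9) + (1)·(2/3) + (-2)·(1/9) = -10/9.
The best pure response is a with expected payoff 4/9.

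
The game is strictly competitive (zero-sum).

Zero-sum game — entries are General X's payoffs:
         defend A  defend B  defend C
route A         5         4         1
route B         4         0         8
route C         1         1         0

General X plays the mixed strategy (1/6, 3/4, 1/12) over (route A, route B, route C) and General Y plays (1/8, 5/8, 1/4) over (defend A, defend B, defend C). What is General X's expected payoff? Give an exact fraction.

5/2

Against (1/8, 5/8, 1/4), each row's expected payoff is route A: 27/8; route B: 5/2; route C: 3/4.
Taking the (1/6, 3/4, 1/12)-weighted average: (1/6)·(27/8) + (3/4)·(5/2) + (1/12)·(3/4) = 5/2.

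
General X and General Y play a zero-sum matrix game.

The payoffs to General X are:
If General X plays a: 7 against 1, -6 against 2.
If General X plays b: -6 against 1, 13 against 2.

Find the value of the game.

Row minima are -6 and -6, so General X's maximin is -6; column maxima are 7 and 13, so General Y's minimax is 7. These differ, so the equilibrium is in mixed strategies.
Let General X play a with probability p. General Y is indifferent when 7p − 6(1−p) = −6p + 13(1−p), giving p = 19/32.
Let General Y play 1 with probability q. General X is indifferent when 7q − 6(1−q) = −6q + 13(1−q), giving q = 19/32.
The value is 7·(19/32) + (-6)·(13/32) = 55/32.

55/32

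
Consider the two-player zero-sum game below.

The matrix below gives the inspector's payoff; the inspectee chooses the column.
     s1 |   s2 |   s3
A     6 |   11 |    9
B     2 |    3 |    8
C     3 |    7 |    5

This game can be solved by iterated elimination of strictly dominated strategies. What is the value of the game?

Row C is strictly dominated by row A (6>3, 11>7, 9>5); eliminate C.
Row B is strictly dominated by row A (6>2, 11>3, 9>8); eliminate B.
Column s3 is strictly dominated by s1 for the inspectee (6<9); eliminate s3.
Column s2 is strictly dominated by s1 for the inspectee (6<11); eliminate s2.
Only (A, s1) remains, with payoff 6.

6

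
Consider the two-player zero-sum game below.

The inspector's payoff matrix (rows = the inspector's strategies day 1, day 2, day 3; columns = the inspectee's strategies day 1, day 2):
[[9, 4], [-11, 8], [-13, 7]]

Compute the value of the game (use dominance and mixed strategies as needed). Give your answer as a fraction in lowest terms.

29/6

Row day 3 is strictly dominated by row day 2, so the inspector never plays it.
The remaining 2×2 game on (day 1, day 2) × (day 1, day 2) has no saddle point. Let the inspector play day 1 with probability p; indifference gives 9p − 11(1−p) = 4p + 8(1−p), so p = 19/24.
Similarly the inspectee's optimal q on day 1 is 1/6, and the value is 9·(1/6) + (4)·(5/6) = 29/6.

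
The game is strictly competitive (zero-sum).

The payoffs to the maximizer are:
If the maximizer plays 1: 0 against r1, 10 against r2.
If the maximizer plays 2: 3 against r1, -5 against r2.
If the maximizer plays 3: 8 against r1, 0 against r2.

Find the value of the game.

40/9

Row 2 is strictly dominated by row 3, so the maximizer never plays it.
The remaining 2×2 game on (1, 3) × (r1, r2) has no saddle point. Let the maximizer play 1 with probability p; indifference gives 8(1−p) = 10p, so p = 4/9.
Similarly the minimizer's optimal q on r1 is 5/9, and the value is 0·(5/9) + (10)·(4/9) = 40/9.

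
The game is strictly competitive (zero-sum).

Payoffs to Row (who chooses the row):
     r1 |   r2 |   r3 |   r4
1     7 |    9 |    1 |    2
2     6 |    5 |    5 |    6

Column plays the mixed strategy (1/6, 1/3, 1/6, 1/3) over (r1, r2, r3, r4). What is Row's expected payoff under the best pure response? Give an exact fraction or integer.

11/2

1: (7)·(1/6) + (9)·(1/3) + (1)·(1/6) + (2)·(1/3) = 5.
2: (6)·(1/6) + (5)·(1/3) + (5)·(1/6) + (6)·(1/3) = 11/2.
The best pure response is 2 with expected payoff 11/2.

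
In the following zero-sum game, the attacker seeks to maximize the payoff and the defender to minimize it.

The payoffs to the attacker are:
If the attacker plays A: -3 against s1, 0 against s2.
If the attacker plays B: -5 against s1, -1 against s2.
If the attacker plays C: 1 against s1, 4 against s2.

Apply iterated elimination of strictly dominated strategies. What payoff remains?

Row B is strictly dominated by row A (-3>-5, 0>-1); eliminate B.
Column s2 is strictly dominated by s1 for the defender (-3<0, 1<4); eliminate s2.
Row A is strictly dominated by row C (1>-3); eliminate A.
Only (C, s1) remains, with payoff 1.

1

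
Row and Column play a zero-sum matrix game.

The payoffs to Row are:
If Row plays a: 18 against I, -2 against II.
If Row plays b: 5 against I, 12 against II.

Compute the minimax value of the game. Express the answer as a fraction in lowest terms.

226/27

Row minima are -2 and 5, so Row's maximin is 5; column maxima are 18 and 12, so Column's minimax is 12. These differ, so the equilibrium is in mixed strategies.
Let Row play a with probability p. Column is indifferent when 18p + 5(1−p) = −2p + 12(1−p), giving p = 7/27.
Let Column play I with probability q. Row is indifferent when 18q − 2(1−q) = 5q + 12(1−q), giving q = 14/27.
The value is 18·(14/27) + (-2)·(13/27) = 226/27.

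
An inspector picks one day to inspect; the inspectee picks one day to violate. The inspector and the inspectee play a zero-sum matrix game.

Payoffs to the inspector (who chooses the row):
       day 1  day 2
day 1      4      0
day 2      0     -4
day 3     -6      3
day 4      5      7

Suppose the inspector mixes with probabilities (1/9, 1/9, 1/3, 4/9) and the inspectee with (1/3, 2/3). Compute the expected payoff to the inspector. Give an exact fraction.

Against (1/3, 2/3), each row's expected payoff is day 1: 4/3; day 2: -8/3; day 3: 0; day 4: 19/3.
Taking the (1/9, 1/9, 1/3, 4/9)-weighted average: (1/9)·(4/3) + (1/9)·(-8/3) + (1/3)·(0) + (4/9)·(19/3) = 8/3.

8/3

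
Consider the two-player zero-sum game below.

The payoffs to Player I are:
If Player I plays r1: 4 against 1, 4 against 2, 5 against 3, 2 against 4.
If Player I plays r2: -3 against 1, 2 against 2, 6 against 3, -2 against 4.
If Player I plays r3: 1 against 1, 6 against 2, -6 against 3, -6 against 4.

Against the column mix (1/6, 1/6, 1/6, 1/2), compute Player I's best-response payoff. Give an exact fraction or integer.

19/6

r1: (4)·(1/6) + (4)·(1/6) + (5)·(1/6) + (2)·(1/2) = 19/6.
r2: (-3)·(1/6) + (2)·(1/6) + (6)·(1/6) + (-2)·(1/2) = -1/6.
r3: (1)·(1/6) + (6)·(1/6) + (-6)·(1/6) + (-6)·(1/2) = -17/6.
The best pure response is r1 with expected payoff 19/6.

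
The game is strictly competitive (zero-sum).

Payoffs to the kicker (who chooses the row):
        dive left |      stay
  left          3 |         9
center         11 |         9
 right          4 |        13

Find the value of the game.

107/11

Row left is strictly dominated by row right, so the kicker never plays it.
The remaining 2×2 game on (center, right) × (dive left, stay) has no saddle point. Let the kicker play center with probability p; indifference gives 11p + 4(1−p) = 9p + 13(1−p), so p = 9/11.
Similarly the goalkeeper's optimal q on dive left is 4/11, and the value is 11·(4/11) + (9)·(7/11) = 107/11.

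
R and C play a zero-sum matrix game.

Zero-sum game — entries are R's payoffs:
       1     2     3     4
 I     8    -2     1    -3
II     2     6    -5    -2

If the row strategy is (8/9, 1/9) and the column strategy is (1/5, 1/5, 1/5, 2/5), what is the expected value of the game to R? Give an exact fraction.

Against (1/5, 1/5, 1/5, 2/5), each row's expected payoff is I: 1/5; II: -1/5.
Taking the (8/9, 1/9)-weighted average: (8/9)·(1/5) + (1/9)·(-1/5) = 7/45.

7/45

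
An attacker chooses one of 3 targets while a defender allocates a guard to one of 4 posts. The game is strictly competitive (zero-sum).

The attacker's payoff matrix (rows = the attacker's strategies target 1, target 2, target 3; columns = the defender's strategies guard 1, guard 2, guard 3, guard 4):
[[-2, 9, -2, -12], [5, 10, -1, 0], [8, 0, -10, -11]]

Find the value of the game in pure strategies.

-1

Row minima: -12, -1, -11 → the attacker's maximin is -1.
Column maxima: 8, 10, -1, 0 → the defender's minimax is -1.
They coincide at (target 2, guard 3), so the value is -1.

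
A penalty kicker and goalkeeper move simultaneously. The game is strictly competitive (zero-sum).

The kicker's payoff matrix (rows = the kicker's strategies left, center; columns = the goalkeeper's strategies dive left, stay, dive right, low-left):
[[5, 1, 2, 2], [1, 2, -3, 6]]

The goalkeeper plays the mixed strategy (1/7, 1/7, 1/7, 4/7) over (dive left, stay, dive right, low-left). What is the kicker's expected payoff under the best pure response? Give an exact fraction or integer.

left: (5)·(1/7) + (1)·(1/7) + (2)·(1/7) + (2)·(4/7) = 16/7.
center: (1)·(1/7) + (2)·(1/7) + (-3)·(1/7) + (6)·(4/7) = 24/7.
The best pure response is center with expected payoff 24/7.

24/7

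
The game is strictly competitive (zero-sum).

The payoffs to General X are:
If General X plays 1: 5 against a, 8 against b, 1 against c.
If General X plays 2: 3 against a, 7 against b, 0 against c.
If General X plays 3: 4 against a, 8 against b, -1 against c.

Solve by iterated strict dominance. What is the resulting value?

Row 2 is strictly dominated by row 1 (5>3, 8>7, 1>0); eliminate 2.
Column b is strictly dominated by a for General Y (5<8, 4<8); eliminate b.
Column a is strictly dominated by c for General Y (1<5, -1<4); eliminate a.
Row 3 is strictly dominated by row 1 (1>-1); eliminate 3.
Only (1, c) remains, with payoff 1.

1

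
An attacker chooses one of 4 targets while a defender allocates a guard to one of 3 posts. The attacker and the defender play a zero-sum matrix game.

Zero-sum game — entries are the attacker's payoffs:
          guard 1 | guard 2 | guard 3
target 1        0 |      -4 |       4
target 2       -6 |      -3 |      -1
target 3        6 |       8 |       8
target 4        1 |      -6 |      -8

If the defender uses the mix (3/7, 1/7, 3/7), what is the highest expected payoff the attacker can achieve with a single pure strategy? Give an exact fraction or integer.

50/7

target 1: (0)·(3/7) + (-4)·(1/7) + (4)·(3/7) = 8/7.
target 2: (-6)·(3/7) + (-3)·(1/7) + (-1)·(3/7) = -24/7.
target 3: (6)·(3/7) + (8)·(1/7) + (8)·(3/7) = 50/7.
target 4: (1)·(3/7) + (-6)·(1/7) + (-8)·(3/7) = -27/7.
The best pure response is target 3 with expected payoff 50/7.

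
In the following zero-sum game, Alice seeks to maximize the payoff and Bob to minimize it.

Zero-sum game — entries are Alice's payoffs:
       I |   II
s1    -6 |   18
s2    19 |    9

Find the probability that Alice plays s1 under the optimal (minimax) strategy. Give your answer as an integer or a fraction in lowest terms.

5/17

Row minima are -6 and 9, so Alice's maximin is 9; column maxima are 19 and 18, so Bob's minimax is 18. These differ, so the equilibrium is in mixed strategies.
Let Alice play s1 with probability p. Bob is indifferent when −6p + 19(1−p) = 18p + 9(1−p), giving p = 5/17.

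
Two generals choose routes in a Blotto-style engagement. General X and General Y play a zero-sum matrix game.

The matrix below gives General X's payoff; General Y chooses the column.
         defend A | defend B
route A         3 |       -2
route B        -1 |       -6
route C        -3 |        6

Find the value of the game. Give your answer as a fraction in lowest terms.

6/7

Row route B is strictly dominated by row route A, so General X never plays it.
The remaining 2×2 game on (route A, route C) × (defend A, defend B) has no saddle point. Let General X play route A with probability p; indifference gives 3p − 3(1−p) = −2p + 6(1−p), so p = 9/14.
Similarly General Y's optimal q on defend A is 4/7, and the value is 3·(4/7) + (-2)·(3/7) = 6/7.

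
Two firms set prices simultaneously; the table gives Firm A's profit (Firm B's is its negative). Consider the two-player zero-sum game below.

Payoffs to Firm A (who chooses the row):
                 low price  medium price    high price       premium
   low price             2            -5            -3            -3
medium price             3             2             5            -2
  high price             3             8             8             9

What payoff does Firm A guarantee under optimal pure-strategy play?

3

Row minima: -5, -2, 3 → Firm A's maximin is 3.
Column maxima: 3, 8, 8, 9 → Firm B's minimax is 3.
They coincide at (high price, low price), so the value is 3.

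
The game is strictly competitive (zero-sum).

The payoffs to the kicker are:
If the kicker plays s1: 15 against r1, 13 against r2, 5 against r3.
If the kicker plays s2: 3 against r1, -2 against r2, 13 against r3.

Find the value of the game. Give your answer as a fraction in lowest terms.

179/23

Column r1 is strictly dominated by r2 for the goalkeeper (it gives the kicker more in every row).
The remaining 2×2 game on (s1, s2) × (r2, r3) has no saddle point. Let the kicker play s1 with probability p; indifference gives 13p − 2(1−p) = 5p + 13(1−p), so p = 15/23.
Similarly the goalkeeper's optimal q on r2 is 8/23, and the value is 13·(8/23) + (5)·(15/23) = 179/23.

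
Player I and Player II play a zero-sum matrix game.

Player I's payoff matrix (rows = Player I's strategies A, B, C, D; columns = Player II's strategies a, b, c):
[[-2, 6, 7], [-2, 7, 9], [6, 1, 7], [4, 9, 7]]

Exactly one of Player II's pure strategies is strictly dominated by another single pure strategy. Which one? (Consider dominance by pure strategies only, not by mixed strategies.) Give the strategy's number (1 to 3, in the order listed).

3

Player II prefers columns that give Player I less. Compare c with a: -2 < 7, -2 < 9, 6 < 7, 4 < 7.
So a strictly dominates c for Player II; c is strictly dominated.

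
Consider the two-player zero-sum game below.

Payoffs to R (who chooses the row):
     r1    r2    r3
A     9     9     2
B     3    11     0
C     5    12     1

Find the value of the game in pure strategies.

2

Row minima: 2, 0, 1 → R's maximin is 2.
Column maxima: 9, 12, 2 → C's minimax is 2.
They coincide at (A, r3), so the value is 2.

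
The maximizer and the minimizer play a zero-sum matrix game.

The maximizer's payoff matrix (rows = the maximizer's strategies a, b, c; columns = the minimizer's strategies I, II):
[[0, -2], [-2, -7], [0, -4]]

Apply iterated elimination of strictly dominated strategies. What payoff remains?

Row b is strictly dominated by row a (0>-2, -2>-7); eliminate b.
Column I is strictly dominated by II for the minimizer (-2<0, -4<0); eliminate I.
Row c is strictly dominated by row a (-2>-4); eliminate c.
Only (a, II) remains, with payoff -2.

-2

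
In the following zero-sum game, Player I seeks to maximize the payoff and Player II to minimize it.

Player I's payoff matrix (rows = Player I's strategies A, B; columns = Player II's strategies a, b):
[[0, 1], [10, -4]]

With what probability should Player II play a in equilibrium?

Row minima are 0 and -4, so Player I's maximin is 0; column maxima are 10 and 1, so Player II's minimax is 1. These differ, so the equilibrium is in mixed strategies.
Let Player II play a with probability q. Player I is indifferent when (1−q) = 10q − 4(1−q), giving q = 1/3.

1/3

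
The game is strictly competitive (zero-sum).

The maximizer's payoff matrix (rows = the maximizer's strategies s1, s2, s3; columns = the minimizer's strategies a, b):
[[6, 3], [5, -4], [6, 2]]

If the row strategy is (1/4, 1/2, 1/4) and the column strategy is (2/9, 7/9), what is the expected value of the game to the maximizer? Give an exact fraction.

23/36

Against (2/9, 7/9), each row's expected payoff is s1: 11/3; s2: -2; s3: 26/9.
Taking the (1/4, 1/2, 1/4)-weighted average: (1/4)·(11/3) + (1/2)·(-2) + (1/4)·(26/9) = 23/36.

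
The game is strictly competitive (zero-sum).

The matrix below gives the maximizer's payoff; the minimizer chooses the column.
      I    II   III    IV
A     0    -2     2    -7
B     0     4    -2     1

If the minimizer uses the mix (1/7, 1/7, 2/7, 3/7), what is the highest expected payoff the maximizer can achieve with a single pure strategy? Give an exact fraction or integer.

3/7

A: (0)·(1/7) + (-2)·(1/7) + (2)·(2/7) + (-7)·(3/7) = -19/7.
B: (0)·(1/7) + (4)·(1/7) + (-2)·(2/7) + (1)·(3/7) = 3/7.
The best pure response is B with expected payoff 3/7.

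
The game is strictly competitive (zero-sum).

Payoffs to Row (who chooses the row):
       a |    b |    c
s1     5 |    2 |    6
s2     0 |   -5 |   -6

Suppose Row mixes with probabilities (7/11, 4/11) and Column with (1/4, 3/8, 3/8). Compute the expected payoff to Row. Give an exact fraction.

53/44

Against (1/4, 3/8, 3/8), each row's expected payoff is s1: 17/4; s2: -33/8.
Taking the (7/11, 4/11)-weighted average: (7/11)·(17/4) + (4/11)·(-33/8) = 53/44.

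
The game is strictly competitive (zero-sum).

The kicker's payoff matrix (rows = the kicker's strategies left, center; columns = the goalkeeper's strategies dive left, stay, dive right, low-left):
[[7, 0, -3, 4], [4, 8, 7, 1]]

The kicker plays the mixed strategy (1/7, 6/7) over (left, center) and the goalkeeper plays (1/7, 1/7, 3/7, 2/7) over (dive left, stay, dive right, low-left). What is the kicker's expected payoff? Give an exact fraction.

Against (1/7, 1/7, 3/7, 2/7), each row's expected payoff is left: 6/7; center: 5.
Taking the (1/7, 6/7)-weighted average: (1/7)·(6/7) + (6/7)·(5) = 216/49.

216/49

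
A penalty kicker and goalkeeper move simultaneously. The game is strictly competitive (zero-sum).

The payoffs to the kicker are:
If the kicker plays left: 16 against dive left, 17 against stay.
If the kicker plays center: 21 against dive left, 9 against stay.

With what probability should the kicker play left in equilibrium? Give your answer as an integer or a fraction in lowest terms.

12/13

Row minima are 16 and 9, so the kicker's maximin is 16; column maxima are 21 and 17, so the goalkeeper's minimax is 17. These differ, so the equilibrium is in mixed strategies.
Let the kicker play left with probability p. The goalkeeper is indifferent when 16p + 21(1−p) = 17p + 9(1−p), giving p = 12/13.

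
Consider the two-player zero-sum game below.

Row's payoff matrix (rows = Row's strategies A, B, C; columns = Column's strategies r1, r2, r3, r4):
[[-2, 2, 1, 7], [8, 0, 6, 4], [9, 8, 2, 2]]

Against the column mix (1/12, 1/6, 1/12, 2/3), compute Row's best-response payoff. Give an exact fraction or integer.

A: (-2)·(1/12) + (2)·(1/6) + (1)·(1/12) + (7)·(2/3) = 59/12.
B: (8)·(1/12) + (0)·(1/6) + (6)·(1/12) + (4)·(2/3) = 23/6.
C: (9)·(1/12) + (8)·(1/6) + (2)·(1/12) + (2)·(2/3) = 43/12.
The best pure response is A with expected payoff 59/12.

59/12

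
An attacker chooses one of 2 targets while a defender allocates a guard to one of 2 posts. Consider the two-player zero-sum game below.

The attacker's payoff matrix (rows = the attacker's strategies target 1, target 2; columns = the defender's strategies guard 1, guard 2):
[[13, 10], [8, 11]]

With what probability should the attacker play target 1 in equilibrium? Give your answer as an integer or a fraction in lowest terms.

1/2

Row minima are 10 and 8, so the attacker's maximin is 10; column maxima are 13 and 11, so the defender's minimax is 11. These differ, so the equilibrium is in mixed strategies.
Let the attacker play target 1 with probability p. The defender is indifferent when 13p + 8(1−p) = 10p + 11(1−p), giving p = 1/2.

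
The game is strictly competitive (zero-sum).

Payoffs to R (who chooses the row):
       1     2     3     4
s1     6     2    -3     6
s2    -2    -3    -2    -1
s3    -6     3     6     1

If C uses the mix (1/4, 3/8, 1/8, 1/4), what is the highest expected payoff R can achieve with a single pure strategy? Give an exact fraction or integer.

27/8

s1: (6)·(1/4) + (2)·(3/8) + (-3)·(1/8) + (6)·(1/4) = 27/8.
s2: (-2)·(1/4) + (-3)·(3/8) + (-2)·(1/8) + (-1)·(1/4) = -17/8.
s3: (-6)·(1/4) + (3)·(3/8) + (6)·(1/8) + (1)·(1/4) = 5/8.
The best pure response is s1 with expected payoff 27/8.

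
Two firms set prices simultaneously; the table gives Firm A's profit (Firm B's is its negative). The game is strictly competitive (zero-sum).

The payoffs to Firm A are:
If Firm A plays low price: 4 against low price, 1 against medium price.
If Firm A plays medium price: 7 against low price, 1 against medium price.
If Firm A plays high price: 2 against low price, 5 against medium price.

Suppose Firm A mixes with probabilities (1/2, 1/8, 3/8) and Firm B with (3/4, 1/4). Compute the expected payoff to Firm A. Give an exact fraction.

107/32

Against (3/4, 1/4), each row's expected payoff is low price: 13/4; medium price: 11/2; high price: 11/4.
Taking the (1/2, 1/8, 3/8)-weighted average: (1/2)·(13/4) + (1/8)·(11/2) + (3/8)·(11/4) = 107/32.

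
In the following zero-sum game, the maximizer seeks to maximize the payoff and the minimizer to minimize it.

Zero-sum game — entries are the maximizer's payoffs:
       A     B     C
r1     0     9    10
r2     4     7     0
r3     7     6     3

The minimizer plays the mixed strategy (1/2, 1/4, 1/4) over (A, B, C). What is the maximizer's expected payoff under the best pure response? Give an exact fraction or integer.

r1: (0)·(1/2) + (9)·(1/4) + (10)·(1/4) = 19/4.
r2: (4)·(1/2) + (7)·(1/4) + (0)·(1/4) = 15/4.
r3: (7)·(1/2) + (6)·(1/4) + (3)·(1/4) = 23/4.
The best pure response is r3 with expected payoff 23/4.

23/4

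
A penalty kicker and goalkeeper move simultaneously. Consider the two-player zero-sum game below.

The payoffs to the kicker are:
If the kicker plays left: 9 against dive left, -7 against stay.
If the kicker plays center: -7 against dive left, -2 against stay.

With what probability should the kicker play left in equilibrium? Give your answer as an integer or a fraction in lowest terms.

Row minima are -7 and -7, so the kicker's maximin is -7; column maxima are 9 and -2, so the goalkeeper's minimax is -2. These differ, so the equilibrium is in mixed strategies.
Let the kicker play left with probability p. The goalkeeper is indifferent when 9p − 7(1−p) = −7p − 2(1−p), giving p = 5/21.

5/21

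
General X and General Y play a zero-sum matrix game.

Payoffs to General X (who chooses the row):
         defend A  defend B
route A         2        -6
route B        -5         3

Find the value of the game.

Row minima are -6 and -5, so General X's maximin is -5; column maxima are 2 and 3, so General Y's minimax is 2. These differ, so the equilibrium is in mixed strategies.
Let General X play route A with probability p. General Y is indifferent when 2p − 5(1−p) = −6p + 3(1−p), giving p = 1/2.
Let General Y play defend A with probability q. General X is indifferent when 2q − 6(1−q) = −5q + 3(1−q), giving q = 9/16.
The value is 2·(9/16) + (-6)·(7/16) = -3/2.

-3/2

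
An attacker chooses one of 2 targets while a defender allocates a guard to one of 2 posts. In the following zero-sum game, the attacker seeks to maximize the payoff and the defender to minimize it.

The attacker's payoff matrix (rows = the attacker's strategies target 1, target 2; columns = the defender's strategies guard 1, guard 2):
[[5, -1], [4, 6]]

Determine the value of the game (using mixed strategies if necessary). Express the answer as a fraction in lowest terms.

Row minima are -1 and 4, so the attacker's maximin is 4; column maxima are 5 and 6, so the defender's minimax is 5. These differ, so the equilibrium is in mixed strategies.
Let the attacker play target 1 with probability p. The defender is indifferent when 5p + 4(1−p) = −p + 6(1−p), giving p = 1/4.
Let the defender play guard 1 with probability q. The attacker is indifferent when 5q − (1−q) = 4q + 6(1−q), giving q = 7/8.
The value is 5·(7/8) + (-1)·(1/8) = 17/4.

17/4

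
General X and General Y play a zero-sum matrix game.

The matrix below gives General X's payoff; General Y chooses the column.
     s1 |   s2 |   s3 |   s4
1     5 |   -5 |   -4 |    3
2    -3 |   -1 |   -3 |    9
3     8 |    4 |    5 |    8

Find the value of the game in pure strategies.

4

Row minima: -5, -3, 4 → General X's maximin is 4.
Column maxima: 8, 4, 5, 9 → General Y's minimax is 4.
They coincide at (3, s2), so the value is 4.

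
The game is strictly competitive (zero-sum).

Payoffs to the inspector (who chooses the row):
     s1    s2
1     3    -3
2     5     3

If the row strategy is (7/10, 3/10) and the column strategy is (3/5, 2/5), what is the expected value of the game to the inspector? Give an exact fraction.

42/25

Against (3/5, 2/5), each row's expected payoff is 1: 3/5; 2: 21/5.
Taking the (7/10, 3/10)-weighted average: (7/10)·(3/5) + (3/10)·(21/5) = 42/25.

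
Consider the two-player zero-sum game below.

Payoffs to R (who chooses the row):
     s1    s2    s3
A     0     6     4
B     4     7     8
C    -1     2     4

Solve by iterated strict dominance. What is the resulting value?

4

Row C is strictly dominated by row B (4>-1, 7>2, 8>4); eliminate C.
Row A is strictly dominated by row B (4>0, 7>6, 8>4); eliminate A.
Column s2 is strictly dominated by s1 for C (4<7); eliminate s2.
Column s3 is strictly dominated by s1 for C (4<8); eliminate s3.
Only (B, s1) remains, with payoff 4.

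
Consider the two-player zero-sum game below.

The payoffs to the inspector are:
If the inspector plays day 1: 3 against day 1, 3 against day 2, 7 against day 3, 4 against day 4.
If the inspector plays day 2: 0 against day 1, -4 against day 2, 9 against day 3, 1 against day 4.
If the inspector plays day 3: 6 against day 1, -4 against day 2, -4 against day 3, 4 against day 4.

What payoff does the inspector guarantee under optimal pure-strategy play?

Row minima: 3, -4, -4 → the inspector's maximin is 3.
Column maxima: 6, 3, 9, 4 → the inspectee's minimax is 3.
They coincide at (day 1, day 2), so the value is 3.

3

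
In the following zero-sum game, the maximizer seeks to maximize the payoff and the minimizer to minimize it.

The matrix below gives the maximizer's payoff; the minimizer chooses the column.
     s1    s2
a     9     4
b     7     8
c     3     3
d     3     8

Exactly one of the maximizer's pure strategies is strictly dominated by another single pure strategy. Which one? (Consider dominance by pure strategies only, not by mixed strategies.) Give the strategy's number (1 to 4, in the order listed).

3

Compare c with a: 9 > 3, 4 > 3.
So a strictly dominates c for the maximizer; c is strictly dominated.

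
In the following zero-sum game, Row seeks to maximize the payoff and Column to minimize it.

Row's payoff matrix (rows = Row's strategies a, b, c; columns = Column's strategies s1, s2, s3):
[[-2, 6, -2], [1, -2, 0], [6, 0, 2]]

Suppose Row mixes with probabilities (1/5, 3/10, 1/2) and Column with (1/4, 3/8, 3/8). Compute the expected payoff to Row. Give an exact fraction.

47/40

Against (1/4, 3/8, 3/8), each row's expected payoff is a: 1; b: -1/2; c: 9/4.
Taking the (1/5, 3/10, 1/2)-weighted average: (1/5)·(1) + (3/10)·(-1/2) + (1/2)·(9/4) = 47/40.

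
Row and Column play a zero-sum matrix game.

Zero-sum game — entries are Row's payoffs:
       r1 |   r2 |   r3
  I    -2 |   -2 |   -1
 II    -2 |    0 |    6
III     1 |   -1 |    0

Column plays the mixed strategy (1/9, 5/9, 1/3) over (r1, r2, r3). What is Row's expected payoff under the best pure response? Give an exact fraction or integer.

I: (-2)·(1/9) + (-2)·(5/9) + (-1)·(1/3) = -5/3.
II: (-2)·(1/9) + (0)·(5/9) + (6)·(1/3) = 16/9.
III: (1)·(1/9) + (-1)·(5/9) + (0)·(1/3) = -4/9.
The best pure response is II with expected payoff 16/9.

16/9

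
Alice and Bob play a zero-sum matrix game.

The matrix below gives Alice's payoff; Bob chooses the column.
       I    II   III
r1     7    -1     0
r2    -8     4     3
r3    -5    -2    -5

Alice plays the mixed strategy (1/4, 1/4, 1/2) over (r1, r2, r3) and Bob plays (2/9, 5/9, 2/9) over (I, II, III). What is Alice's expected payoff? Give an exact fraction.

-41/36

Against (2/9, 5/9, 2/9), each row's expected payoff is r1: 1; r2: 10/9; r3: -10/3.
Taking the (1/4, 1/4, 1/2)-weighted average: (1/4)·(1) + (1/4)·(10/9) + (1/2)·(-10/3) = -41/36.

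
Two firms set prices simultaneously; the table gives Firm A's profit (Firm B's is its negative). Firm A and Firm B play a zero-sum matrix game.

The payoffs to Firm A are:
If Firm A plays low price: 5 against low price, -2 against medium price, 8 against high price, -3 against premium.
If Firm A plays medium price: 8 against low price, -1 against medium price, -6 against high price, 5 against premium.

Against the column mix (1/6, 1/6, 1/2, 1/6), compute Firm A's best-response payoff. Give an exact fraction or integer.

4

low price: (5)·(1/6) + (-2)·(1/6) + (8)·(1/2) + (-3)·(1/6) = 4.
medium price: (8)·(1/6) + (-1)·(1/6) + (-6)·(1/2) + (5)·(1/6) = -1.
The best pure response is low price with expected payoff 4.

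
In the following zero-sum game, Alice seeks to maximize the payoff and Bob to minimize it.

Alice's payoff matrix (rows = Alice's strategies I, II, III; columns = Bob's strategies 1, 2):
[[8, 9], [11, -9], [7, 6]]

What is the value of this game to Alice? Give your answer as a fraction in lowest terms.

Row III is strictly dominated by row I, so Alice never plays it.
The remaining 2×2 game on (I, II) × (1, 2) has no saddle point. Let Alice play I with probability p; indifference gives 8p + 11(1−p) = 9p − 9(1−p), so p = 20/21.
Similarly Bob's optimal q on 1 is 6/7, and the value is 8·(6/7) + (9)·(1/7) = 57/7.

57/7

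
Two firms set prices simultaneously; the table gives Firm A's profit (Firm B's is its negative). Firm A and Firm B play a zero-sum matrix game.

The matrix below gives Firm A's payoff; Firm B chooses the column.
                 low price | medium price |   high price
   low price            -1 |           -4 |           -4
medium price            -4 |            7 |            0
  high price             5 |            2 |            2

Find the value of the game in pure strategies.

Row minima: -4, -4, 2 → Firm A's maximin is 2.
Column maxima: 5, 7, 2 → Firm B's minimax is 2.
They coincide at (high price, high price), so the value is 2.

2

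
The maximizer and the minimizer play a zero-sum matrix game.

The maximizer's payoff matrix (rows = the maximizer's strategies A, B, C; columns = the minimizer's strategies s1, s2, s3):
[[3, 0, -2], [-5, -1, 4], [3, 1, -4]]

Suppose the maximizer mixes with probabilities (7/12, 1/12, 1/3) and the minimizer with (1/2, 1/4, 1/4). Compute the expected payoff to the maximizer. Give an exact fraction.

11/16

Against (1/2, 1/4, 1/4), each row's expected payoff is A: 1; B: -7/4; C: 3/4.
Taking the (7/12, 1/12, 1/3)-weighted average: (7/12)·(1) + (1/12)·(-7/4) + (1/3)·(3/4) = 11/16.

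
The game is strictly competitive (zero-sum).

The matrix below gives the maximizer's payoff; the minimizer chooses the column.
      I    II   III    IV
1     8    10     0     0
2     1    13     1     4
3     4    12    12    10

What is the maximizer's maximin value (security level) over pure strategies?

4

The worst-case payoff for each row is 1: 0, 2: 1, 3: 4.
The best of these is 4.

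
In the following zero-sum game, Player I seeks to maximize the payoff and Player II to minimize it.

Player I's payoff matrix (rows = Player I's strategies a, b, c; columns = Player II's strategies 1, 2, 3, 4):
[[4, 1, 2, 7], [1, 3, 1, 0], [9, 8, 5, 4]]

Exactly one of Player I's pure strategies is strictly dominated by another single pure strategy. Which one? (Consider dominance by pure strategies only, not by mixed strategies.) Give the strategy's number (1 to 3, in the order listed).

2

Compare b with c: 9 > 1, 8 > 3, 5 > 1, 4 > 0.
So c strictly dominates b for Player I; b is strictly dominated.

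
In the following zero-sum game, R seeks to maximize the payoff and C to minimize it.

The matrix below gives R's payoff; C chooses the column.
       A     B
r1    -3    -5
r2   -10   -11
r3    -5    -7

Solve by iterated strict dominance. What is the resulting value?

Row r2 is strictly dominated by row r1 (-3>-10, -5>-11); eliminate r2.
Column A is strictly dominated by B for C (-5<-3, -7<-5); eliminate A.
Row r3 is strictly dominated by row r1 (-5>-7); eliminate r3.
Only (r1, B) remains, with payoff -5.

-5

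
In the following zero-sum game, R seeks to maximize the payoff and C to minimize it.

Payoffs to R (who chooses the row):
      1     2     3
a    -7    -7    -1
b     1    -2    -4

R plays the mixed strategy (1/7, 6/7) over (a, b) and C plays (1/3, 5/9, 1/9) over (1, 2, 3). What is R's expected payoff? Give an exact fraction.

Against (1/3, 5/9, 1/9), each row's expected payoff is a: -19/3; b: -11/9.
Taking the (1/7, 6/7)-weighted average: (1/7)·(-19/3) + (6/7)·(-11/9) = -41/21.

-41/21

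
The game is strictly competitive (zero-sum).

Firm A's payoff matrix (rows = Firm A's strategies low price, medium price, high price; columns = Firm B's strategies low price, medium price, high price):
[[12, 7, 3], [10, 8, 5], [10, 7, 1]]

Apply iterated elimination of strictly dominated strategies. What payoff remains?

Column medium price is strictly dominated by high price for Firm B (3<7, 5<8, 1<7); eliminate medium price.
Column low price is strictly dominated by high price for Firm B (3<12, 5<10, 1<10); eliminate low price.
Row low price is strictly dominated by row medium price (5>3); eliminate low price.
Row high price is strictly dominated by row medium price (5>1); eliminate high price.
Only (medium price, high price) remains, with payoff 5.

5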